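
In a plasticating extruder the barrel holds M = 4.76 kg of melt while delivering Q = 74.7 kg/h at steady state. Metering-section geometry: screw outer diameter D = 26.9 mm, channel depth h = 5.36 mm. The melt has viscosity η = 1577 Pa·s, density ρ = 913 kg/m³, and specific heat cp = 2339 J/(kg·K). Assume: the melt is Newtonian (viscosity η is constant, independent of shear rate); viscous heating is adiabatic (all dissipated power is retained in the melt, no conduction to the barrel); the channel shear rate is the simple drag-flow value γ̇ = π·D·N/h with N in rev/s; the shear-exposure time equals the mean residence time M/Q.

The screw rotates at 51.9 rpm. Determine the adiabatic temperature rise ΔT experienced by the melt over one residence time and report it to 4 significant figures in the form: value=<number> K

Q_s = Q / 3600 = 74.7 / 3600 = 0.02075 kg/s
t_res = M / Q_s = 4.76 / 0.02075 = 229.398 s
D = 26.9 mm = 0.0269 m;  h = 5.36 mm = 0.00536 m;  N = 51.9 rpm / 60 = 0.865 rev/s
γ̇ = π·D·N / h = π · 0.0269 · 0.865 / 0.00536 = 13.6381 s⁻¹
Adiabatic rise: ΔT = η γ̇² t_res / (ρ cp) = 1577·(13.6381)²·229.398 / (913·2339) = 31.5084 K

value=31.51 K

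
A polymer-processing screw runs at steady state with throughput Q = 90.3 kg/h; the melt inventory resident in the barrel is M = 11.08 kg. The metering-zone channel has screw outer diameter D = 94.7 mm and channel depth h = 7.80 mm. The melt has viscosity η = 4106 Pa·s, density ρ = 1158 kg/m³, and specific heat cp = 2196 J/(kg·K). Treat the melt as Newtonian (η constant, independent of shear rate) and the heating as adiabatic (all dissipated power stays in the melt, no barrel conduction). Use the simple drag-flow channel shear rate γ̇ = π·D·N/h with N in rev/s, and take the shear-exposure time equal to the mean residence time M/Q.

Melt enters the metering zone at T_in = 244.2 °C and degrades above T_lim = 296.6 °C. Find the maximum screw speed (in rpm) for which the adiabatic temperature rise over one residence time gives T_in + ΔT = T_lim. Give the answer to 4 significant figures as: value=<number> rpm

Throughput in SI: Q_s = 90.3 kg/h ÷ 3600 s/h = 0.0250833 kg/s
t_res = M / Q_s = 11.08 ÷ 0.0250833 = 441.728 s
Convert to metres: D = 0.0947 m, h = 0.0078 m
ΔT_a = T_lim − T_in = 296.6 − 244.2 = 52.4 K
γ̇_max² = ΔT_a·ρ·cp/(η·t_res) = 52.4·1158·2196/(4106·441.728) = 73.4681 s⁻²
Take the square root: γ̇_max = √(73.4681) = 8.57135 s⁻¹
N_max = γ̇_max h / (πD) = 8.57135·0.0078/(π·0.0947) = 0.224721 rev/s → ×60 = 13.4833 rpm

value=13.48 rpm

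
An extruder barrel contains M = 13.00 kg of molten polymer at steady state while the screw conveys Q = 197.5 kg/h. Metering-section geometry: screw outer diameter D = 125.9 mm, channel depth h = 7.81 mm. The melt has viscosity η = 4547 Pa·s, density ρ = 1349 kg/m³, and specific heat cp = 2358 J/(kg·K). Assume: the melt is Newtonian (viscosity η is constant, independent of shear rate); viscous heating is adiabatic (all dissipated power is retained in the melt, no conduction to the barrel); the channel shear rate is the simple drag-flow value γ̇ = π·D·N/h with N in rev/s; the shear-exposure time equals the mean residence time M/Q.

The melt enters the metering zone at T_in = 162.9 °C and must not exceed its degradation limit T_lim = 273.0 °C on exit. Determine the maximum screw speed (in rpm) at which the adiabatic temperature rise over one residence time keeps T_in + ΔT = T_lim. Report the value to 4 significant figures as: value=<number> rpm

value=21.36 rpm

Convert throughput: Q = 197.5 kg/h = 197.5/3600 = 0.0548611 kg/s
t_res = M / Q_s = 13.00 ÷ 0.0548611 = 236.962 s
Convert to metres: D = 0.1259 m, h = 0.00781 m
ΔT_a = T_lim − T_in = 273.0 − 162.9 = 110.1 K
γ̇_max² = ΔT_a·ρ·cp/(η·t_res) = 110.1·1349·2358/(4547·236.962) = 325.042 s⁻²
γ̇_max = √325.042 = 18.0289 s⁻¹
N_max = γ̇_max·h / (π·D) = 18.0289 · 0.00781 / (π · 0.1259) = 0.355996 rev/s = 21.3598 rpm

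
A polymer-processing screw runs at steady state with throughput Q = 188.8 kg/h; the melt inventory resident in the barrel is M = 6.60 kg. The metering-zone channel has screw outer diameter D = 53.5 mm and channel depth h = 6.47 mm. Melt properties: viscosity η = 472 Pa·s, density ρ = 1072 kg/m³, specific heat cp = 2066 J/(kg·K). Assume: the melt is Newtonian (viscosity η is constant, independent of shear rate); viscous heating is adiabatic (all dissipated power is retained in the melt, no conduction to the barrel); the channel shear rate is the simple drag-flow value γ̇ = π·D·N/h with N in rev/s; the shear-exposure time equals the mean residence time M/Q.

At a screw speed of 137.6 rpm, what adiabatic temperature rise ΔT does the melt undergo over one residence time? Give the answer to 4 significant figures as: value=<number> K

Q_s = Q / 3600 = 188.8 / 3600 = 0.0524444 kg/s
Mean residence time: t_res = M/Q_s = 6.60 kg / 0.0524444 kg/s = 125.847 s
Geometry in metres: D = 53.5 mm → 0.0535 m, h = 6.47 mm → 0.00647 m; screw speed N = 137.6 rpm = 2.29333 rev/s
Shear rate: γ̇ = πDN/h = π·0.0535·2.29333/0.00647 = 59.5753 s⁻¹
ΔT = η·γ̇²·t_res/(ρ·cp) = [472 × 59.5753² × 125.847] / [1072 × 2066] = 95.1907 K

value=95.19 K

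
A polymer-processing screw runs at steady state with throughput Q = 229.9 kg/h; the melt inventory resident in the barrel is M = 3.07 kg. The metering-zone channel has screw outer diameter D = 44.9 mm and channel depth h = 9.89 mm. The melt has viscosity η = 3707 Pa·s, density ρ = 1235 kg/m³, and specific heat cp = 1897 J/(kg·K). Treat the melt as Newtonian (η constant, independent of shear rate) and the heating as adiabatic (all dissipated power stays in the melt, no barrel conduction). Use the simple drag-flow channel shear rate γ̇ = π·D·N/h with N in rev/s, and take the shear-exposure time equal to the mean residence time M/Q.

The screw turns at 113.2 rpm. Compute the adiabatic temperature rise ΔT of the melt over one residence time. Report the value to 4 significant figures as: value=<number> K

value=55.08 K

Throughput in SI: Q_s = 229.9 kg/h ÷ 3600 s/h = 0.0638611 kg/s
t_res = M / Q_s = 3.07 ÷ 0.0638611 = 48.0731 s
Geometry in metres: D = 44.9 mm → 0.0449 m, h = 9.89 mm → 0.00989 m; screw speed N = 113.2 rpm = 1.88667 rev/s
Shear rate: γ̇ = πDN/h = π·0.0449·1.88667/0.00989 = 26.9088 s⁻¹
Adiabatic rise: ΔT = η γ̇² t_res / (ρ cp) = 3707·(26.9088)²·48.0731 / (1235·1897) = 55.0783 K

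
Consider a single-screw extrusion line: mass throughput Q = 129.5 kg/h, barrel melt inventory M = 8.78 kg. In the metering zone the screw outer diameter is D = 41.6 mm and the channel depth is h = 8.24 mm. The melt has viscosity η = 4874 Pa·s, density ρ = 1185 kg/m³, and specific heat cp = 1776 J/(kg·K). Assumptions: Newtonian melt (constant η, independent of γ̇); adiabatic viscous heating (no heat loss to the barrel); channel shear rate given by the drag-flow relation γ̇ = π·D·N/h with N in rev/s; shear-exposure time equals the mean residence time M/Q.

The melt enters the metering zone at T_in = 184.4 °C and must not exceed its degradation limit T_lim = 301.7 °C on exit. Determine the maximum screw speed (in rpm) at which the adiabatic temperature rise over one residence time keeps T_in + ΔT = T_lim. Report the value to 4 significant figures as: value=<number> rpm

Convert throughput: Q = 129.5 kg/h = 129.5/3600 = 0.0359722 kg/s
t_res = M / Q_s = 8.78 / 0.0359722 = 244.077 s
Geometry in SI: D = 41.6 mm → 0.0416 m, h = 8.24 mm → 0.00824 m
ΔT_a = T_lim − T_in = 301.7 − 184.4 = 117.3 K
Invert ΔT = ηγ̇²t_res/(ρcp) for γ̇: γ̇_max² = ΔT_a ρ cp / (η t_res) = 117.3·1185·1776 / (4874·244.077) = 207.514 s⁻²
Take the square root: γ̇_max = √(207.514) = 14.4053 s⁻¹
Solve γ̇ = πDN/h for N: N_max = γ̇_max·h/(π·D) = 14.4053 × 0.00824 / (π × 0.0416) = 0.908254 rev/s = 54.4952 rpm

value=54.50 rpm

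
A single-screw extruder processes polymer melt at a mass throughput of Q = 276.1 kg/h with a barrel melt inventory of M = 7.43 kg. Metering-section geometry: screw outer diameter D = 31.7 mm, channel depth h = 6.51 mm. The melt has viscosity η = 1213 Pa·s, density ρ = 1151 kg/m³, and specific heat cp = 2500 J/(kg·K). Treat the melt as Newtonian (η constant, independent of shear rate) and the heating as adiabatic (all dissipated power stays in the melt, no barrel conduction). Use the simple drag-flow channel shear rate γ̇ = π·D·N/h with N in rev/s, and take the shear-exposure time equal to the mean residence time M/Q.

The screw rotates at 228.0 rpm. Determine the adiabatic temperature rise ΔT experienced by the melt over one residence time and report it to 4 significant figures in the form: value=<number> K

value=138.0 K

Q_s = Q / 3600 = 276.1 / 3600 = 0.0766944 kg/s
Mean residence time: t_res = M/Q_s = 7.43 kg / 0.0766944 kg/s = 96.8779 s
Geometry in metres: D = 31.7 mm → 0.0317 m, h = 6.51 mm → 0.00651 m; screw speed N = 228.0 rpm = 3.8 rev/s
Shear rate: γ̇ = πDN/h = π·0.0317·3.8/0.00651 = 58.1315 s⁻¹
ΔT = η·γ̇²·t_res/(ρ·cp) = [1213 × 58.1315² × 96.8779] / [1151 × 2500] = 138.005 K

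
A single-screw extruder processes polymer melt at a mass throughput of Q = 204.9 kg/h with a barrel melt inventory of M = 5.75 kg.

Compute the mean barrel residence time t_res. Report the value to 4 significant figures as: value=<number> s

value=101.0 s

Q_s = Q / 3600 = 204.9 / 3600 = 0.0569167 kg/s
t_res = M / Q_s = 5.75 ÷ 0.0569167 = 101.025 s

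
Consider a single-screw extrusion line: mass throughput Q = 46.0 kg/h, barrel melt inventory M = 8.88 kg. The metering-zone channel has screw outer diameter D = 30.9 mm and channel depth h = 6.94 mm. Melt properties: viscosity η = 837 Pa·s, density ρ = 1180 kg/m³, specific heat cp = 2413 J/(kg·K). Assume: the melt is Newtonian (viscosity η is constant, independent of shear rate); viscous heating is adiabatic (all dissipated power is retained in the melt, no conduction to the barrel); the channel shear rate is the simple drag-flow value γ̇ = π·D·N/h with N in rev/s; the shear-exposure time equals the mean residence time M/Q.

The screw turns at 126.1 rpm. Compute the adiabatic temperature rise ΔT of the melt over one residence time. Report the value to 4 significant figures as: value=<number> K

value=176.6 K

Throughput in SI: Q_s = 46.0 kg/h ÷ 3600 s/h = 0.0127778 kg/s
Mean residence time: t_res = M/Q_s = 8.88 kg / 0.0127778 kg/s = 694.957 s
Convert to SI: D = 0.0309 m, h = 0.00694 m, N = 126.1/60 = 2.10167 rev/s
Shear rate: γ̇ = πDN/h = π·0.0309·2.10167/0.00694 = 29.3977 s⁻¹
ΔT = η·γ̇²·t_res/(ρ·cp) = [837 × 29.3977² × 694.957] / [1180 × 2413] = 176.551 K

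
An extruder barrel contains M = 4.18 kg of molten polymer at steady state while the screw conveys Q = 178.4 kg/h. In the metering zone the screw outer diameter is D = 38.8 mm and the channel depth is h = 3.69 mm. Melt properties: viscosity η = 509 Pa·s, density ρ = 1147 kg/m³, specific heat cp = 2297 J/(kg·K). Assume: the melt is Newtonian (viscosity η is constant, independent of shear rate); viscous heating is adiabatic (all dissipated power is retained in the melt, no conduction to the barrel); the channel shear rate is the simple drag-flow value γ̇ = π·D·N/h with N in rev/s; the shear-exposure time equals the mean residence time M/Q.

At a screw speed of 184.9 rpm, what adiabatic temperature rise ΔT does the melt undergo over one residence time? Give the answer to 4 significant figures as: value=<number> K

Convert throughput: Q = 178.4 kg/h = 178.4/3600 = 0.0495556 kg/s
t_res = M / Q_s = 4.18 ÷ 0.0495556 = 84.3498 s
Geometry in metres: D = 38.8 mm → 0.0388 m, h = 3.69 mm → 0.00369 m; screw speed N = 184.9 rpm = 3.08167 rev/s
Shear rate: γ̇ = πDN/h = π·0.0388·3.08167/0.00369 = 101.798 s⁻¹
Adiabatic rise: ΔT = η γ̇² t_res / (ρ cp) = 509·(101.798)²·84.3498 / (1147·2297) = 168.873 K

value=168.9 K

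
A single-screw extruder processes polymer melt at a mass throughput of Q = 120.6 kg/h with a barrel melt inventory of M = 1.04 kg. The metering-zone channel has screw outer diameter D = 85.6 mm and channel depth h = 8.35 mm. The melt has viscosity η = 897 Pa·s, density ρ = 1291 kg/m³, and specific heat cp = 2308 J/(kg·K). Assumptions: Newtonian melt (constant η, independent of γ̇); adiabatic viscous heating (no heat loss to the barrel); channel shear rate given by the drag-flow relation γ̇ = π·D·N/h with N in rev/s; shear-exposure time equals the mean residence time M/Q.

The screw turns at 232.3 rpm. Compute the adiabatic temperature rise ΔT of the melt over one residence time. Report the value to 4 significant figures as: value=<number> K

Convert throughput: Q = 120.6 kg/h = 120.6/3600 = 0.0335 kg/s
t_res = M / Q_s = 1.04 ÷ 0.0335 = 31.0448 s
Convert to SI: D = 0.0856 m, h = 0.00835 m, N = 232.3/60 = 3.87167 rev/s
γ̇ = π D N / h = (π)(0.0856)(3.87167) / 0.00835 = 124.691 s⁻¹
Adiabatic rise: ΔT = η γ̇² t_res / (ρ cp) = 897·(124.691)²·31.0448 / (1291·2308) = 145.308 K

value=145.3 K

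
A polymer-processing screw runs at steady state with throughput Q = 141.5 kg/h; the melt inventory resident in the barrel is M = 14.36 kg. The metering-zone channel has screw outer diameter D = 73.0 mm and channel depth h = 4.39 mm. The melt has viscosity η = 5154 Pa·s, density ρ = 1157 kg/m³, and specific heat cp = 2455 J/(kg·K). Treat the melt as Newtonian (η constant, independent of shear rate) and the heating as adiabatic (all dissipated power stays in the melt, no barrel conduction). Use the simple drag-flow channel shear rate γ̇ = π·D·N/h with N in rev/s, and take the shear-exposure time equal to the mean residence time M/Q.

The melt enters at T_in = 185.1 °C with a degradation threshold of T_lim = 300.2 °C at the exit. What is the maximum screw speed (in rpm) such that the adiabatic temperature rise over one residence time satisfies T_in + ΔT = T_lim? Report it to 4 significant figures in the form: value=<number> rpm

Q_s = Q / 3600 = 141.5 / 3600 = 0.0393056 kg/s
t_res = M / Q_s = 14.36 / 0.0393056 = 365.343 s
Geometry in SI: D = 73.0 mm → 0.073 m, h = 4.39 mm → 0.00439 m
Allowable rise: ΔT_a = T_lim − T_in = 300.2 − 185.1 = 115.1 K
γ̇_max² = ΔT_a·ρ·cp/(η·t_res) = 115.1·1157·2455/(5154·365.343) = 173.626 s⁻²
γ̇_max = sqrt(173.626) = 13.1767 s⁻¹
N_max = γ̇_max·h / (π·D) = 13.1767 · 0.00439 / (π · 0.073) = 0.252232 rev/s = 15.1339 rpm

value=15.13 rpm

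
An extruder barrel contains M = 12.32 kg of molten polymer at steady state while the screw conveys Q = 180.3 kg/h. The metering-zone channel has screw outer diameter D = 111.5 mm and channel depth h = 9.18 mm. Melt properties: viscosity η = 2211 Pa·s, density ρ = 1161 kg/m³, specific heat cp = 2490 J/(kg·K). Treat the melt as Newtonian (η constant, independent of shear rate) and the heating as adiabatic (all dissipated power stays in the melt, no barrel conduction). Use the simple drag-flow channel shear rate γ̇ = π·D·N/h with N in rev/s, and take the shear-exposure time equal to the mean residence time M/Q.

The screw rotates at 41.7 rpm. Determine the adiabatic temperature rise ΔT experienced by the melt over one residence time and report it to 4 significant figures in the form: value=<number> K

value=132.3 K

Q_s = Q / 3600 = 180.3 / 3600 = 0.0500833 kg/s
t_res = M / Q_s = 12.32 / 0.0500833 = 245.99 s
Convert to SI: D = 0.1115 m, h = 0.00918 m, N = 41.7/60 = 0.695 rev/s
γ̇ = π·D·N / h = π · 0.1115 · 0.695 / 0.00918 = 26.5196 s⁻¹
ΔT = η·γ̇²·t_res / (ρ·cp) = 2211 · (26.5196)² · 245.99 / (1161 · 2490) = 132.315 K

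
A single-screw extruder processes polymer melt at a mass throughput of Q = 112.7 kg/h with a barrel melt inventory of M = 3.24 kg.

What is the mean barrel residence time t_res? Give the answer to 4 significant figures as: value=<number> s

value=103.5 s

Q_s = Q / 3600 = 112.7 / 3600 = 0.0313056 kg/s
t_res = M / Q_s = 3.24 ÷ 0.0313056 = 103.496 s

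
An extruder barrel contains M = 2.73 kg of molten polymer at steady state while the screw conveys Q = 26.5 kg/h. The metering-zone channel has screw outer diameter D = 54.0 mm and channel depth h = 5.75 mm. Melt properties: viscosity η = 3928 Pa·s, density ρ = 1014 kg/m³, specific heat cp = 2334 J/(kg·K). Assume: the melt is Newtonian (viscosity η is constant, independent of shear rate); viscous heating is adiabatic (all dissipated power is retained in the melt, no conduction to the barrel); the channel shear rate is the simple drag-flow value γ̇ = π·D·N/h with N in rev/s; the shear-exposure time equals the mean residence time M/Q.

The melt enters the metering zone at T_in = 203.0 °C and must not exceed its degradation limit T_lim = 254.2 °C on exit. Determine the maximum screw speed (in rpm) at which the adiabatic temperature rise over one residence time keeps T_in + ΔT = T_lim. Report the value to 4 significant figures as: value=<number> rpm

Convert throughput: Q = 26.5 kg/h = 26.5/3600 = 0.00736111 kg/s
Mean residence time: t_res = M/Q_s = 2.73 kg / 0.00736111 kg/s = 370.868 s
D = 54.0 mm = 0.054 m;  h = 5.75 mm = 0.00575 m
ΔT_a = T_lim − T_in = 254.2 °C − 203.0 °C = 51.2 K
γ̇_max² = ΔT_a·ρ·cp/(η·t_res) = 51.2·1014·2334/(3928·370.868) = 83.1798 s⁻²
γ̇_max = √83.1798 = 9.1203 s⁻¹
Solve γ̇ = πDN/h for N: N_max = γ̇_max·h/(π·D) = 9.1203 × 0.00575 / (π × 0.054) = 0.309124 rev/s = 18.5475 rpm

value=18.55 rpm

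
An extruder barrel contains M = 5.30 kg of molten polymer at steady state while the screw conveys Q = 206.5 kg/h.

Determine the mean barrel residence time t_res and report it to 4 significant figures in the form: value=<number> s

Q_s = Q / 3600 = 206.5 / 3600 = 0.0573611 kg/s
t_res = M / Q_s = 5.30 ÷ 0.0573611 = 92.3971 s

value=92.40 s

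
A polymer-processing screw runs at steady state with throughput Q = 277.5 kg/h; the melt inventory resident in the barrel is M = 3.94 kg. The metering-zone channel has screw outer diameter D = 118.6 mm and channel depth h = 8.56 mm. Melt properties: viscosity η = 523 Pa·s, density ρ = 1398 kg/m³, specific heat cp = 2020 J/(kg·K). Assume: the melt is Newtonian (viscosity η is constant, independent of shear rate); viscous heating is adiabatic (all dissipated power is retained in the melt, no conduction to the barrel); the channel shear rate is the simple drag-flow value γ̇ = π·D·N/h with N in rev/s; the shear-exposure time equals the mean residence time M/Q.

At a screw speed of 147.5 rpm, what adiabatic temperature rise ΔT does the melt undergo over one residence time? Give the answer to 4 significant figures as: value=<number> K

Convert throughput: Q = 277.5 kg/h = 277.5/3600 = 0.0770833 kg/s
t_res = M / Q_s = 3.94 ÷ 0.0770833 = 51.1135 s
D = 118.6 mm = 0.1186 m;  h = 8.56 mm = 0.00856 m;  N = 147.5 rpm / 60 = 2.45833 rev/s
Shear rate: γ̇ = πDN/h = π·0.1186·2.45833/0.00856 = 107.004 s⁻¹
ΔT = η·γ̇²·t_res/(ρ·cp) = [523 × 107.004² × 51.1135] / [1398 × 2020] = 108.388 K

value=108.4 K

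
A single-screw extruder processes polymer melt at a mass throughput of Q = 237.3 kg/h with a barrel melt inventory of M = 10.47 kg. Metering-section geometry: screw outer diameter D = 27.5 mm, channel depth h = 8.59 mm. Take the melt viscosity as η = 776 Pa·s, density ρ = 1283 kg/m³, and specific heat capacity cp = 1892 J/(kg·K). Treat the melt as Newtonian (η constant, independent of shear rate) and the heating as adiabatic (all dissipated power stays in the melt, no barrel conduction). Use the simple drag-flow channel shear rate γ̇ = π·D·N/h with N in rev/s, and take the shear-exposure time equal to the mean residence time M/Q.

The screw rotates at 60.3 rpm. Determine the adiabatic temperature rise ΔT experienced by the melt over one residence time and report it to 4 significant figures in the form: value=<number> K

Convert throughput: Q = 237.3 kg/h = 237.3/3600 = 0.0659167 kg/s
t_res = M / Q_s = 10.47 / 0.0659167 = 158.837 s
Geometry in metres: D = 27.5 mm → 0.0275 m, h = 8.59 mm → 0.00859 m; screw speed N = 60.3 rpm = 1.005 rev/s
Shear rate: γ̇ = πDN/h = π·0.0275·1.005/0.00859 = 10.1078 s⁻¹
Adiabatic rise: ΔT = η γ̇² t_res / (ρ cp) = 776·(10.1078)²·158.837 / (1283·1892) = 5.18772 K

value=5.188 K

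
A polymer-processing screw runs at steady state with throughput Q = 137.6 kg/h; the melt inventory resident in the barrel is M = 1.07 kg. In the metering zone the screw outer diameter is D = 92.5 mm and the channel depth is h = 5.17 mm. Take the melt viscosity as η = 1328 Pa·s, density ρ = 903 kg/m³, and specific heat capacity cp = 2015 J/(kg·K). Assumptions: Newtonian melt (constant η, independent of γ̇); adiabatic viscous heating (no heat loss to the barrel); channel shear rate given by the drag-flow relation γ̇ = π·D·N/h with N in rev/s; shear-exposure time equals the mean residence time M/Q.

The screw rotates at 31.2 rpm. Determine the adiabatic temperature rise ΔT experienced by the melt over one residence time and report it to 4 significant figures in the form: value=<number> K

Throughput in SI: Q_s = 137.6 kg/h ÷ 3600 s/h = 0.0382222 kg/s
t_res = M / Q_s = 1.07 / 0.0382222 = 27.9942 s
D = 92.5 mm = 0.0925 m;  h = 5.17 mm = 0.00517 m;  N = 31.2 rpm / 60 = 0.52 rev/s
γ̇ = π D N / h = (π)(0.0925)(0.52) / 0.00517 = 29.2284 s⁻¹
ΔT = η·γ̇²·t_res/(ρ·cp) = [1328 × 29.2284² × 27.9942] / [903 × 2015] = 17.4547 K

value=17.45 K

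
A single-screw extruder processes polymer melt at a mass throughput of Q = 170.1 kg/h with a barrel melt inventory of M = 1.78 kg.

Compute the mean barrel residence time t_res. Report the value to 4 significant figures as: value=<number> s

Throughput in SI: Q_s = 170.1 kg/h ÷ 3600 s/h = 0.04725 kg/s
t_res = M / Q_s = 1.78 / 0.04725 = 37.672 s

value=37.67 s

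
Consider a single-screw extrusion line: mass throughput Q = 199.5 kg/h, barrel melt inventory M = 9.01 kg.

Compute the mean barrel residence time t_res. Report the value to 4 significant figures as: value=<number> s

Q_s = Q / 3600 = 199.5 / 3600 = 0.0554167 kg/s
Mean residence time: t_res = M/Q_s = 9.01 kg / 0.0554167 kg/s = 162.586 s

value=162.6 s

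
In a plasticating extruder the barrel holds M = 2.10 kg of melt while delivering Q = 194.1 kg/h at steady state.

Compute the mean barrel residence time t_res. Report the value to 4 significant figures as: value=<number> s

Throughput in SI: Q_s = 194.1 kg/h ÷ 3600 s/h = 0.0539167 kg/s
t_res = M / Q_s = 2.10 / 0.0539167 = 38.949 s

value=38.95 s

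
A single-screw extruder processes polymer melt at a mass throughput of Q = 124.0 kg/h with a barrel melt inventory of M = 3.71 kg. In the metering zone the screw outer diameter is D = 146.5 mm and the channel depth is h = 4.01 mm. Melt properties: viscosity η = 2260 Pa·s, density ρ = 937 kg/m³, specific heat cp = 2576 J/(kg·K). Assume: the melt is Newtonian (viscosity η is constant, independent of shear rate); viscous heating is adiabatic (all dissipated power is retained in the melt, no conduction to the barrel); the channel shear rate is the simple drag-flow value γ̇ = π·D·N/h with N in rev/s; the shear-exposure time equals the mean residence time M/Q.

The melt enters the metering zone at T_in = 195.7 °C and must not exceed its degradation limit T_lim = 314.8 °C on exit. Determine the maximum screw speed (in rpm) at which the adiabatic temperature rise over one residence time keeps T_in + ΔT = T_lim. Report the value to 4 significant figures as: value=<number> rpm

value=17.96 rpm

Convert throughput: Q = 124.0 kg/h = 124.0/3600 = 0.0344444 kg/s
t_res = M / Q_s = 3.71 / 0.0344444 = 107.71 s
D = 146.5 mm = 0.1465 m;  h = 4.01 mm = 0.00401 m
ΔT_a = T_lim − T_in = 314.8 °C − 195.7 °C = 119.1 K
γ̇_max² = ΔT_a·ρ·cp / (η·t_res) = [119.1 × 937 × 2576] / [2260 × 107.71] = 1180.96 s⁻²
Take the square root: γ̇_max = √(1180.96) = 34.3651 s⁻¹
Solve γ̇ = πDN/h for N: N_max = γ̇_max·h/(π·D) = 34.3651 × 0.00401 / (π × 0.1465) = 0.299415 rev/s = 17.9649 rpm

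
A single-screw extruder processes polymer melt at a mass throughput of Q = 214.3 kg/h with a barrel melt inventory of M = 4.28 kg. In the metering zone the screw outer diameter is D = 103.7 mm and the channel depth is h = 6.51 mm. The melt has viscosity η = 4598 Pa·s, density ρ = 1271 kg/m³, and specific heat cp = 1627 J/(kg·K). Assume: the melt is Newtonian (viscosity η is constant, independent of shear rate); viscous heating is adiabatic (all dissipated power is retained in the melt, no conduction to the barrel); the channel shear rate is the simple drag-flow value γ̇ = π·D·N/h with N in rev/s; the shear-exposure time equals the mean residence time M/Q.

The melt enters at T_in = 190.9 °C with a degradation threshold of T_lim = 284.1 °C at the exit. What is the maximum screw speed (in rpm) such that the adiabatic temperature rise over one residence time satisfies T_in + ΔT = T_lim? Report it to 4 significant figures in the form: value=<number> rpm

Q_s = Q / 3600 = 214.3 / 3600 = 0.0595278 kg/s
Mean residence time: t_res = M/Q_s = 4.28 kg / 0.0595278 kg/s = 71.8992 s
Geometry in SI: D = 103.7 mm → 0.1037 m, h = 6.51 mm → 0.00651 m
ΔT_a = T_lim − T_in = 284.1 − 190.9 = 93.2 K
Invert ΔT = ηγ̇²t_res/(ρcp) for γ̇: γ̇_max² = ΔT_a ρ cp / (η t_res) = 93.2·1271·1627 / (4598·71.8992) = 582.983 s⁻²
γ̇_max = sqrt(582.983) = 24.145 s⁻¹
N_max = γ̇_max h / (πD) = 24.145·0.00651/(π·0.1037) = 0.482481 rev/s → ×60 = 28.9489 rpm

value=28.95 rpm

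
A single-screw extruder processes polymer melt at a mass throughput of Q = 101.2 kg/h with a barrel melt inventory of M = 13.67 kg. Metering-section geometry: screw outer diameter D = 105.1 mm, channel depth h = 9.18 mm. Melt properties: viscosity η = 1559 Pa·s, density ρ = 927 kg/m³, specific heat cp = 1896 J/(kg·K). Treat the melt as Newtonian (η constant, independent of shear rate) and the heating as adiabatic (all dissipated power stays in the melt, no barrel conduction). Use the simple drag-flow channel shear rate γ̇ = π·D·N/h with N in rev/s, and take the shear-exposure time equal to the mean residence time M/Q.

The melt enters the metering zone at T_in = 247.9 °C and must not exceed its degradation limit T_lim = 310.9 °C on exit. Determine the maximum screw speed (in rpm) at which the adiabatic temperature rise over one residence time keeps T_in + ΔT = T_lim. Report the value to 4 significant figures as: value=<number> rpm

Throughput in SI: Q_s = 101.2 kg/h ÷ 3600 s/h = 0.0281111 kg/s
t_res = M / Q_s = 13.67 ÷ 0.0281111 = 486.285 s
Geometry in SI: D = 105.1 mm → 0.1051 m, h = 9.18 mm → 0.00918 m
Allowable rise: ΔT_a = T_lim − T_in = 310.9 − 247.9 = 63 K
Invert ΔT = ηγ̇²t_res/(ρcp) for γ̇: γ̇_max² = ΔT_a ρ cp / (η t_res) = 63·927·1896 / (1559·486.285) = 146.057 s⁻²
γ̇_max = sqrt(146.057) = 12.0854 s⁻¹
Solve γ̇ = πDN/h for N: N_max = γ̇_max·h/(π·D) = 12.0854 × 0.00918 / (π × 0.1051) = 0.336009 rev/s = 20.1605 rpm

value=20.16 rpm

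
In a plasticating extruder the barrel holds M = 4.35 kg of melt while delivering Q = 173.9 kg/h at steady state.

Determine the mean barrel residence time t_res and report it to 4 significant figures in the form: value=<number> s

Throughput in SI: Q_s = 173.9 kg/h ÷ 3600 s/h = 0.0483056 kg/s
t_res = M / Q_s = 4.35 / 0.0483056 = 90.0518 s

value=90.05 s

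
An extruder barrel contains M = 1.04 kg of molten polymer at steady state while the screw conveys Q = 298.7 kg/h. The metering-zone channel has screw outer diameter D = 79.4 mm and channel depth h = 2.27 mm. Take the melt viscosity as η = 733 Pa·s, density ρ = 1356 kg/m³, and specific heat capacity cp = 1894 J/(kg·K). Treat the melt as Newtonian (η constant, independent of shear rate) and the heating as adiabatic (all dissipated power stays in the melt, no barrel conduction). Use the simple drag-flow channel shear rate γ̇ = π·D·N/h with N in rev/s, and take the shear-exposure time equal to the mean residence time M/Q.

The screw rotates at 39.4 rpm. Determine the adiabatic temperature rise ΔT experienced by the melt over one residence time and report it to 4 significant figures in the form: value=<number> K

value=18.63 K

Throughput in SI: Q_s = 298.7 kg/h ÷ 3600 s/h = 0.0829722 kg/s
t_res = M / Q_s = 1.04 ÷ 0.0829722 = 12.5343 s
D = 79.4 mm = 0.0794 m;  h = 2.27 mm = 0.00227 m;  N = 39.4 rpm / 60 = 0.656667 rev/s
Shear rate: γ̇ = πDN/h = π·0.0794·0.656667/0.00227 = 72.1588 s⁻¹
Adiabatic rise: ΔT = η γ̇² t_res / (ρ cp) = 733·(72.1588)²·12.5343 / (1356·1894) = 18.627 K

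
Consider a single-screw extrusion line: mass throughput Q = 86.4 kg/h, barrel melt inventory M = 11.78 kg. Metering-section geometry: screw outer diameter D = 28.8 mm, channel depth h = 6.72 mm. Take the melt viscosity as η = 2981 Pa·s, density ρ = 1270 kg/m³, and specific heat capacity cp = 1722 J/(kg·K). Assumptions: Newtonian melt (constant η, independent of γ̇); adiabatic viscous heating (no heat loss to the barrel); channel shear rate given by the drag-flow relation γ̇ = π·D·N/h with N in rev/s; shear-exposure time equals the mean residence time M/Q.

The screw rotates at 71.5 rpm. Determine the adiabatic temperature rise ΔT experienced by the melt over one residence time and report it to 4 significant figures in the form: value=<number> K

value=172.2 K

Convert throughput: Q = 86.4 kg/h = 86.4/3600 = 0.024 kg/s
Mean residence time: t_res = M/Q_s = 11.78 kg / 0.024 kg/s = 490.833 s
Geometry in metres: D = 28.8 mm → 0.0288 m, h = 6.72 mm → 0.00672 m; screw speed N = 71.5 rpm = 1.19167 rev/s
γ̇ = π D N / h = (π)(0.0288)(1.19167) / 0.00672 = 16.0446 s⁻¹
ΔT = η·γ̇²·t_res / (ρ·cp) = 2981 · (16.0446)² · 490.833 / (1270 · 1722) = 172.232 K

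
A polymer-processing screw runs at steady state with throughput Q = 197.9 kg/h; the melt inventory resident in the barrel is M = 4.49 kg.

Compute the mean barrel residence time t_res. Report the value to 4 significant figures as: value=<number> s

value=81.68 s

Throughput in SI: Q_s = 197.9 kg/h ÷ 3600 s/h = 0.0549722 kg/s
Mean residence time: t_res = M/Q_s = 4.49 kg / 0.0549722 kg/s = 81.6776 s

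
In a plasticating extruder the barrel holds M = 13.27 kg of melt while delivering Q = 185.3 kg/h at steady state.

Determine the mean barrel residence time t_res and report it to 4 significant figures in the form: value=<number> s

value=257.8 s

Q_s = Q / 3600 = 185.3 / 3600 = 0.0514722 kg/s
t_res = M / Q_s = 13.27 ÷ 0.0514722 = 257.809 s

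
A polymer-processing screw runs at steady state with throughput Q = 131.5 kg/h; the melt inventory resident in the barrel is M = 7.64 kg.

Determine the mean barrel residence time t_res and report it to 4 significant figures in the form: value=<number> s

value=209.2 s

Convert throughput: Q = 131.5 kg/h = 131.5/3600 = 0.0365278 kg/s
t_res = M / Q_s = 7.64 / 0.0365278 = 209.156 s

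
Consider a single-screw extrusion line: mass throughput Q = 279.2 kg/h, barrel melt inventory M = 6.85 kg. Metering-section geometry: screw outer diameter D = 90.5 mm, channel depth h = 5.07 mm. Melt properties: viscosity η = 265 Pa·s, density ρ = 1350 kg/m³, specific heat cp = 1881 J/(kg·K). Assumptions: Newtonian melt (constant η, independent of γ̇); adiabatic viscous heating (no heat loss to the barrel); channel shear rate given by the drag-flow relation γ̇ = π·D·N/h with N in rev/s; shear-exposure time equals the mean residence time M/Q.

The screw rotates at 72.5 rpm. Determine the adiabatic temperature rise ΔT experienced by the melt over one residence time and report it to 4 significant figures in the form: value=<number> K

value=42.32 K

Q_s = Q / 3600 = 279.2 / 3600 = 0.0775556 kg/s
t_res = M / Q_s = 6.85 ÷ 0.0775556 = 88.3238 s
D = 90.5 mm = 0.0905 m;  h = 5.07 mm = 0.00507 m;  N = 72.5 rpm / 60 = 1.20833 rev/s
Shear rate: γ̇ = πDN/h = π·0.0905·1.20833/0.00507 = 67.7606 s⁻¹
Adiabatic rise: ΔT = η γ̇² t_res / (ρ cp) = 265·(67.7606)²·88.3238 / (1350·1881) = 42.321 K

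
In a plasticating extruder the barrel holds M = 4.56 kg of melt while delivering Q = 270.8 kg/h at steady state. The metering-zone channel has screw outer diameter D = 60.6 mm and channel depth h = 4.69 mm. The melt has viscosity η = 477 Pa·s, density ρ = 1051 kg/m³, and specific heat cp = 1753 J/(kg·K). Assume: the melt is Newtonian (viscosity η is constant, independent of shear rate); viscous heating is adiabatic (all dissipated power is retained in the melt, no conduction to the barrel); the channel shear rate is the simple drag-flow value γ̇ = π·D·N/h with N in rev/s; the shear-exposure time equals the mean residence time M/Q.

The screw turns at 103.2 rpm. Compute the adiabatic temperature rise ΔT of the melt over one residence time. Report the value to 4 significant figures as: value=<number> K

value=76.51 K

Convert throughput: Q = 270.8 kg/h = 270.8/3600 = 0.0752222 kg/s
Mean residence time: t_res = M/Q_s = 4.56 kg / 0.0752222 kg/s = 60.6204 s
Convert to SI: D = 0.0606 m, h = 0.00469 m, N = 103.2/60 = 1.72 rev/s
γ̇ = π·D·N / h = π · 0.0606 · 1.72 / 0.00469 = 69.8197 s⁻¹
ΔT = η·γ̇²·t_res / (ρ·cp) = 477 · (69.8197)² · 60.6204 / (1051 · 1753) = 76.5083 K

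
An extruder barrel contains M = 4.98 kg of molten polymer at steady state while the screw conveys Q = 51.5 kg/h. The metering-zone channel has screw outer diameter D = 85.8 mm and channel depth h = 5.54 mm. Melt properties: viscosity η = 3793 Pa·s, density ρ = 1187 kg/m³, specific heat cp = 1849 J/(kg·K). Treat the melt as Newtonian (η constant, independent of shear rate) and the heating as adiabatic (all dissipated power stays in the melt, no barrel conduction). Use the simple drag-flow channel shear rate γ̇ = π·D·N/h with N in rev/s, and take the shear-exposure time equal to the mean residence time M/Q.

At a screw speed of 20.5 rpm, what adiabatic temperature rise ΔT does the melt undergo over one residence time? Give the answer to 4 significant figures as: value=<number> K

Q_s = Q / 3600 = 51.5 / 3600 = 0.0143056 kg/s
Mean residence time: t_res = M/Q_s = 4.98 kg / 0.0143056 kg/s = 348.117 s
Convert to SI: D = 0.0858 m, h = 0.00554 m, N = 20.5/60 = 0.341667 rev/s
γ̇ = π·D·N / h = π · 0.0858 · 0.341667 / 0.00554 = 16.6238 s⁻¹
ΔT = η·γ̇²·t_res / (ρ·cp) = 3793 · (16.6238)² · 348.117 / (1187 · 1849) = 166.257 K

value=166.3 K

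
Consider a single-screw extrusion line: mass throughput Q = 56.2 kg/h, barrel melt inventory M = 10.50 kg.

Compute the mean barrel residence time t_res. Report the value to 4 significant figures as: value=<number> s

Convert throughput: Q = 56.2 kg/h = 56.2/3600 = 0.0156111 kg/s
t_res = M / Q_s = 10.50 ÷ 0.0156111 = 672.598 s

value=672.6 s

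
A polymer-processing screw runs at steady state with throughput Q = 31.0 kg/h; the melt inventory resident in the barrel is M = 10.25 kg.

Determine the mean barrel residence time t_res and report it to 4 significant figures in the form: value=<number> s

value=1190. s

Convert throughput: Q = 31.0 kg/h = 31.0/3600 = 0.00861111 kg/s
t_res = M / Q_s = 10.25 / 0.00861111 = 1190.32 s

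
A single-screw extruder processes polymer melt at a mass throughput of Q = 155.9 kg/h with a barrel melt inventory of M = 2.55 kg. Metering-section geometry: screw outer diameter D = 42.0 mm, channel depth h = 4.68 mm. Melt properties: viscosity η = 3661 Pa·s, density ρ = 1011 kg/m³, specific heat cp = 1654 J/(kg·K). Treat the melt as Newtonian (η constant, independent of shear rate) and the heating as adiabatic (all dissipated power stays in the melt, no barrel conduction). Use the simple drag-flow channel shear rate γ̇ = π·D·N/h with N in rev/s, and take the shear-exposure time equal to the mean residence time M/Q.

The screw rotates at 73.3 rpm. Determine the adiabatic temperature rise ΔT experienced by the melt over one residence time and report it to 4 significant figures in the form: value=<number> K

value=152.9 K

Throughput in SI: Q_s = 155.9 kg/h ÷ 3600 s/h = 0.0433056 kg/s
t_res = M / Q_s = 2.55 / 0.0433056 = 58.8839 s
D = 42.0 mm = 0.042 m;  h = 4.68 mm = 0.00468 m;  N = 73.3 rpm / 60 = 1.22167 rev/s
γ̇ = π·D·N / h = π · 0.042 · 1.22167 / 0.00468 = 34.4434 s⁻¹
ΔT = η·γ̇²·t_res / (ρ·cp) = 3661 · (34.4434)² · 58.8839 / (1011 · 1654) = 152.94 K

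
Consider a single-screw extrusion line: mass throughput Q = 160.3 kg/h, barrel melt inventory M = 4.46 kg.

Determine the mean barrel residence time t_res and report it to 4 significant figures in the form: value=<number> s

value=100.2 s

Convert throughput: Q = 160.3 kg/h = 160.3/3600 = 0.0445278 kg/s
t_res = M / Q_s = 4.46 ÷ 0.0445278 = 100.162 s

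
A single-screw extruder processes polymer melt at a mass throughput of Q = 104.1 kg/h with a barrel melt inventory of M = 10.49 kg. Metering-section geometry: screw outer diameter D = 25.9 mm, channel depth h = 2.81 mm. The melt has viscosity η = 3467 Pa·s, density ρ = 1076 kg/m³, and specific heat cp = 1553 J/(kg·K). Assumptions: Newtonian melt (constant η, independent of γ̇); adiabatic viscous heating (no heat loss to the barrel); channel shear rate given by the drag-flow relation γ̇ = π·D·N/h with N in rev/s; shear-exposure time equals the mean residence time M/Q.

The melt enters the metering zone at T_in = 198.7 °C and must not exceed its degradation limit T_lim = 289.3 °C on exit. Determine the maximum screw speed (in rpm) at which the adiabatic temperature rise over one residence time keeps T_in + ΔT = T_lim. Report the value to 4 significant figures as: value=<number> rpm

Q_s = Q / 3600 = 104.1 / 3600 = 0.0289167 kg/s
Mean residence time: t_res = M/Q_s = 10.49 kg / 0.0289167 kg/s = 362.767 s
Convert to metres: D = 0.0259 m, h = 0.00281 m
ΔT_a = T_lim − T_in = 289.3 − 198.7 = 90.6 K
γ̇_max² = ΔT_a·ρ·cp / (η·t_res) = [90.6 × 1076 × 1553] / [3467 × 362.767] = 120.373 s⁻²
γ̇_max = sqrt(120.373) = 10.9715 s⁻¹
Solve γ̇ = πDN/h for N: N_max = γ̇_max·h/(π·D) = 10.9715 × 0.00281 / (π × 0.0259) = 0.378898 rev/s = 22.7339 rpm

value=22.73 rpm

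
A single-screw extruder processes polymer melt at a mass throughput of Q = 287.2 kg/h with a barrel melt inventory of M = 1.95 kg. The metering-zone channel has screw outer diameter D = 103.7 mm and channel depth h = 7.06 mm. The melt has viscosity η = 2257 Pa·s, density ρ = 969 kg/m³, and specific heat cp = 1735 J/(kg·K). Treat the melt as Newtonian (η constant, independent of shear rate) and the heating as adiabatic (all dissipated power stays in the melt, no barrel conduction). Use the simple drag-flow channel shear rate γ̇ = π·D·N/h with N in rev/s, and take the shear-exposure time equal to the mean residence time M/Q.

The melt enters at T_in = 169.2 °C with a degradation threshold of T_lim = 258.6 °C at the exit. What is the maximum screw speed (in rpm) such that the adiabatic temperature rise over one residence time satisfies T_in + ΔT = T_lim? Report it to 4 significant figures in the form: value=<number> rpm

Throughput in SI: Q_s = 287.2 kg/h ÷ 3600 s/h = 0.0797778 kg/s
t_res = M / Q_s = 1.95 ÷ 0.0797778 = 24.4429 s
D = 103.7 mm = 0.1037 m;  h = 7.06 mm = 0.00706 m
ΔT_a = T_lim − T_in = 258.6 °C − 169.2 °C = 89.4 K
γ̇_max² = ΔT_a·ρ·cp/(η·t_res) = 89.4·969·1735/(2257·24.4429) = 2724.44 s⁻²
Take the square root: γ̇_max = √(2724.44) = 52.1961 s⁻¹
Solve γ̇ = πDN/h for N: N_max = γ̇_max·h/(π·D) = 52.1961 × 0.00706 / (π × 0.1037) = 1.13113 rev/s = 67.8681 rpm

value=67.87 rpm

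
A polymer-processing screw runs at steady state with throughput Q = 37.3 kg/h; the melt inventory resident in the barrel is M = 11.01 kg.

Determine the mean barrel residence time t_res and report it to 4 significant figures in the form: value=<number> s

Q_s = Q / 3600 = 37.3 / 3600 = 0.0103611 kg/s
t_res = M / Q_s = 11.01 / 0.0103611 = 1062.63 s

value=1063. s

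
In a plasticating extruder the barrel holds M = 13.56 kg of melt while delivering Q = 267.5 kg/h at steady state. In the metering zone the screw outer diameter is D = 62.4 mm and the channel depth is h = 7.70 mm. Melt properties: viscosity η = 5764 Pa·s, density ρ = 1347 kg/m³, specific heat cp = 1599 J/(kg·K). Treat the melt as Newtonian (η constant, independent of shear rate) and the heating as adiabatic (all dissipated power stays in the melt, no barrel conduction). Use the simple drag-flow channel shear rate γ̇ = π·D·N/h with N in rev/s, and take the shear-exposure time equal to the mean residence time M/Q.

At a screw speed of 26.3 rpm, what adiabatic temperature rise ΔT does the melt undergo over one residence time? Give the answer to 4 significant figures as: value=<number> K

Convert throughput: Q = 267.5 kg/h = 267.5/3600 = 0.0743056 kg/s
t_res = M / Q_s = 13.56 ÷ 0.0743056 = 182.49 s
D = 62.4 mm = 0.0624 m;  h = 7.70 mm = 0.0077 m;  N = 26.3 rpm / 60 = 0.438333 rev/s
γ̇ = π·D·N / h = π · 0.0624 · 0.438333 / 0.0077 = 11.1596 s⁻¹
ΔT = η·γ̇²·t_res / (ρ·cp) = 5764 · (11.1596)² · 182.49 / (1347 · 1599) = 60.8195 K

value=60.82 K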